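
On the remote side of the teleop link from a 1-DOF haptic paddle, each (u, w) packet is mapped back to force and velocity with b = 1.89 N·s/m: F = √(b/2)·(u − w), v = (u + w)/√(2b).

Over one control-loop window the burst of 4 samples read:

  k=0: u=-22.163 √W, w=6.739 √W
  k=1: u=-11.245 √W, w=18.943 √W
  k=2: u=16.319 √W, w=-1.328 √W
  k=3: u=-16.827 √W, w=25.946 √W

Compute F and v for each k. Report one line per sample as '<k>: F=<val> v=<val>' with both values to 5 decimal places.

0: F=-28.09596 v=-7.93325
1: F=-29.34609 v=3.95942
2: F=17.15484 v=7.71054
3: F=-41.58011 v=4.69031

k=0: u−w=-28.90200, u+w=-15.42400; √(b/2)=0.97211, √(2b)=1.94422; F=0.97211×(-28.902)=-28.09596, v=-15.42400/1.94422=-7.93325
k=1: u−w=-30.18800, u+w=7.69800; √(b/2)=0.97211, √(2b)=1.94422; F=0.97211×(-30.188)=-29.34609, v=7.69800/1.94422=3.95942
k=2: u−w=17.64700, u+w=14.99100; √(b/2)=0.97211, √(2b)=1.94422; F=0.97211×17.647=17.15484, v=14.99100/1.94422=7.71054
k=3: u−w=-42.77300, u+w=9.11900; √(b/2)=0.97211, √(2b)=1.94422; F=0.97211×(-42.773)=-41.58011, v=9.11900/1.94422=4.69031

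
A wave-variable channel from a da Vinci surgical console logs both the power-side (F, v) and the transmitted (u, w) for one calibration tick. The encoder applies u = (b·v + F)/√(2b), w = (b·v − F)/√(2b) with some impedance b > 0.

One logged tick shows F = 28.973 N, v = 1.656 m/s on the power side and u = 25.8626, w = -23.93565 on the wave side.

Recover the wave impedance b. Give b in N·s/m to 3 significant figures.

b = 0.677 N·s/m

u + w = 1.9270;  u + w = √(2b)·v, so √(2b) = 1.9270/1.656 = 1.1636.
b = (√(2b))²/2 = 1.3540/2 = 0.6770.
(Check via u − w = 2F/√(2b): u − w = 49.7982, 2F/√(2b) = 49.7982.)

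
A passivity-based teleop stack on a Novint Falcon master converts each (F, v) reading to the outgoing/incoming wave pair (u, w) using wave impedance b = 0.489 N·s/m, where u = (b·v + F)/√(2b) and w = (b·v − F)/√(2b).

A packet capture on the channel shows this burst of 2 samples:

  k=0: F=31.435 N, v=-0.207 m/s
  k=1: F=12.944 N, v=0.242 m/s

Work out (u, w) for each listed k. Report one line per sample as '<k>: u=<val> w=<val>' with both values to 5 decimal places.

0: u=31.68424 w=-31.88895
1: u=13.20844 w=-12.96912

k=0: b·v=0.489×(-0.207)=-0.10122; √(2b)=0.98894; u=(-0.10122+31.435)/0.98894=31.68424, w=(-0.10122−31.435)/0.98894=-31.88895
k=1: b·v=0.489×0.242=0.11834; √(2b)=0.98894; u=(0.11834+12.944)/0.98894=13.20844, w=(0.11834−12.944)/0.98894=-12.96912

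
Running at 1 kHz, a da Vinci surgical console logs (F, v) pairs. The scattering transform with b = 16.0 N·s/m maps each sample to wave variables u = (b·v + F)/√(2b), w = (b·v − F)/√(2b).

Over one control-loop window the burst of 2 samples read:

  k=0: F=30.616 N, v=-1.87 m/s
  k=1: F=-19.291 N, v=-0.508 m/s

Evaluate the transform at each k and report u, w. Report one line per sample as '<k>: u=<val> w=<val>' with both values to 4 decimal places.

0: u=0.1230 w=-10.7014
1: u=-4.8470 w=1.9734

k=0: b·v=16.0×(-1.87)=-29.9200; √(2b)=5.6569; u=(-29.9200+30.616)/5.6569=0.1230, w=(-29.9200−30.616)/5.6569=-10.7014
k=1: b·v=16.0×(-0.508)=-8.1280; √(2b)=5.6569; u=(-8.1280+(-19.291))/5.6569=-4.8470, w=(-8.1280−(-19.291))/5.6569=1.9734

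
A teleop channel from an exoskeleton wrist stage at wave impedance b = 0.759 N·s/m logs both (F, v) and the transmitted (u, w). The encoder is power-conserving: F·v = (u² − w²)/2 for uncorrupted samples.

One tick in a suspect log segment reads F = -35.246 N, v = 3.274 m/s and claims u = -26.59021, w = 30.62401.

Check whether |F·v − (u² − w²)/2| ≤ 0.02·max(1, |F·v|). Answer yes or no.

F·v = (-35.246)×3.274 = -115.39540 W.
(u² − w²)/2 = (707.03927 − 937.82999)/2 = -115.39536 W.
|Δ| = 0.00004;  2% of max(1, |F·v|) = 2.30791.

yes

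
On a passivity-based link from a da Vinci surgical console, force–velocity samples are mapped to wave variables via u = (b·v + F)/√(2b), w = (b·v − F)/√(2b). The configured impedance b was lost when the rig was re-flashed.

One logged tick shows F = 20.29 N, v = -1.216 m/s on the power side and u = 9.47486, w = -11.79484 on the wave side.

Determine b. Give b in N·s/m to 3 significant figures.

b = 1.82 N·s/m

u + w = -2.319980;  u + w = √(2b)·v, so √(2b) = -2.319980/(-1.216) = 1.907878.
b = (√(2b))²/2 = 3.640000/2 = 1.820000.
(Check via u − w = 2F/√(2b): u − w = 21.269700, 2F/√(2b) = 21.269701.)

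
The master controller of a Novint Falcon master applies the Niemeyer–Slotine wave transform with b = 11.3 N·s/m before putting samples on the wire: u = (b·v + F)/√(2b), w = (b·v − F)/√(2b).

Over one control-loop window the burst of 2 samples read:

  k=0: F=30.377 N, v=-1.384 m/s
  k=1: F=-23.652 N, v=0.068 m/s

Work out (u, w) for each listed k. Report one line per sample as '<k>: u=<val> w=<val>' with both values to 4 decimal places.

k=0: b·v=11.3×(-1.384)=-15.6392; √(2b)=4.7539; u=(-15.6392+30.377)/4.7539=3.1001, w=(-15.6392−30.377)/4.7539=-9.6796
k=1: b·v=11.3×0.068=0.7684; √(2b)=4.7539; u=(0.7684+(-23.652))/4.7539=-4.8136, w=(0.7684−(-23.652))/4.7539=5.1369

0: u=3.1001 w=-9.6796
1: u=-4.8136 w=5.1369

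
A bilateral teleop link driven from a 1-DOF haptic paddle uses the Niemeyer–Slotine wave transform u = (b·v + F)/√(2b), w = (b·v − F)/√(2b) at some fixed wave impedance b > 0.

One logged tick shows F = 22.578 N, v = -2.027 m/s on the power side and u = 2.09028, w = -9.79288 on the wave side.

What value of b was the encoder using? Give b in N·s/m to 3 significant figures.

u + w = -7.7026;  u + w = √(2b)·v, so √(2b) = -7.7026/(-2.027) = 3.8000.
b = (√(2b))²/2 = 14.4400/2 = 7.2200.
(Check via u − w = 2F/√(2b): u − w = 11.8832, 2F/√(2b) = 11.8832.)

b = 7.22 N·s/m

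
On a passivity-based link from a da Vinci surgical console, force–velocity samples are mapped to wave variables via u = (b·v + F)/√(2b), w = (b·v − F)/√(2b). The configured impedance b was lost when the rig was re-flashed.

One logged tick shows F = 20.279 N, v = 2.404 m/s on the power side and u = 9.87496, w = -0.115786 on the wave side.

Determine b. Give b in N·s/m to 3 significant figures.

b = 8.24 N·s/m

u + w = 9.759174;  u + w = √(2b)·v, so √(2b) = 9.759174/2.404 = 4.059557.
b = (√(2b))²/2 = 16.480000/2 = 8.240000.
(Check via u − w = 2F/√(2b): u − w = 9.990746, 2F/√(2b) = 9.990746.)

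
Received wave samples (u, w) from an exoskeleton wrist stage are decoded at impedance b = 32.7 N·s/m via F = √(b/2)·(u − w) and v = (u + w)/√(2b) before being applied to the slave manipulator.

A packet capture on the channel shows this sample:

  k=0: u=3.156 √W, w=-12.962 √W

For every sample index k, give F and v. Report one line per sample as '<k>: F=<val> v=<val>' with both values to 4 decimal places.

k=0: u−w=16.1180, u+w=-9.8060; √(b/2)=4.0435, √(2b)=8.0870; F=4.0435×16.118=65.1733, v=-9.8060/8.0870=-1.2126

0: F=65.1733 v=-1.2126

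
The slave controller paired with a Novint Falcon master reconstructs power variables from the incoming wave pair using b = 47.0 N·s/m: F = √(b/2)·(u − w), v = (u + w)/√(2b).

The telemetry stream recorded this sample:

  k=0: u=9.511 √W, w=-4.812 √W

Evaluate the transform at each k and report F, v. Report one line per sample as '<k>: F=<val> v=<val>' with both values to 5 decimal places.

0: F=69.43332 v=0.48466

k=0: u−w=14.32300, u+w=4.69900; √(b/2)=4.84768, √(2b)=9.69536; F=4.84768×14.323=69.43332, v=4.69900/9.69536=0.48466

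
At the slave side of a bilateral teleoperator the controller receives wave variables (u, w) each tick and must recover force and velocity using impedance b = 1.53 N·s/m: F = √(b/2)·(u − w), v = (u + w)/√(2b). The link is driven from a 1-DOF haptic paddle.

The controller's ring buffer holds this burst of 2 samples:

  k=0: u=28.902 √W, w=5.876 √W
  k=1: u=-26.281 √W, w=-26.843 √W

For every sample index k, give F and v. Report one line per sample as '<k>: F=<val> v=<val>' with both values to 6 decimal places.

k=0: u−w=23.026000, u+w=34.778000; √(b/2)=0.874643, √(2b)=1.749286; F=0.874643×23.026=20.139525, v=34.778000/1.749286=19.881259
k=1: u−w=0.562000, u+w=-53.124000; √(b/2)=0.874643, √(2b)=1.749286; F=0.874643×0.562=0.491549, v=-53.124000/1.749286=-30.368969

0: F=20.139525 v=19.881259
1: F=0.491549 v=-30.368969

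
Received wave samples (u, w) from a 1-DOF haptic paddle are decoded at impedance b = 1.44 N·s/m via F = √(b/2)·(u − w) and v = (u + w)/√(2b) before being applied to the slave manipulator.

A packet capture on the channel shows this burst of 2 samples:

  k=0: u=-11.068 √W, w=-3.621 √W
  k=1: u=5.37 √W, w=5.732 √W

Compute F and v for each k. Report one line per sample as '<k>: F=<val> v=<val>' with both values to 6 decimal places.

k=0: u−w=-7.447000, u+w=-14.689000; √(b/2)=0.848528, √(2b)=1.697056; F=0.848528×(-7.447)=-6.318989, v=-14.689000/1.697056=-8.655576
k=1: u−w=-0.362000, u+w=11.102000; √(b/2)=0.848528, √(2b)=1.697056; F=0.848528×(-0.362)=-0.307167, v=11.102000/1.697056=6.541916

0: F=-6.318989 v=-8.655576
1: F=-0.307167 v=6.541916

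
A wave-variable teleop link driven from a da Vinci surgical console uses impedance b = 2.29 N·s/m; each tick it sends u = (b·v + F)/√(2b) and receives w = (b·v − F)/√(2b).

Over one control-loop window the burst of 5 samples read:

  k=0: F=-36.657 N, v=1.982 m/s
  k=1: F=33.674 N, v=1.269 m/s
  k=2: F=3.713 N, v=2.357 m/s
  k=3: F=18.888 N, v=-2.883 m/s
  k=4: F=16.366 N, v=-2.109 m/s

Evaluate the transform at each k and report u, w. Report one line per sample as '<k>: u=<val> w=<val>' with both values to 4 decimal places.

k=0: b·v=2.29×1.982=4.5388; √(2b)=2.1401; u=(4.5388+(-36.657))/2.1401=-15.0079, w=(4.5388−(-36.657))/2.1401=19.2495
k=1: b·v=2.29×1.269=2.9060; √(2b)=2.1401; u=(2.9060+33.674)/2.1401=17.0927, w=(2.9060−33.674)/2.1401=-14.3769
k=2: b·v=2.29×2.357=5.3975; √(2b)=2.1401; u=(5.3975+3.713)/2.1401=4.2571, w=(5.3975−3.713)/2.1401=0.7871
k=3: b·v=2.29×(-2.883)=-6.6021; √(2b)=2.1401; u=(-6.6021+18.888)/2.1401=5.7408, w=(-6.6021−18.888)/2.1401=-11.9107
k=4: b·v=2.29×(-2.109)=-4.8296; √(2b)=2.1401; u=(-4.8296+16.366)/2.1401=5.3906, w=(-4.8296−16.366)/2.1401=-9.9041

0: u=-15.0079 w=19.2495
1: u=17.0927 w=-14.3769
2: u=4.2571 w=0.7871
3: u=5.7408 w=-11.9107
4: u=5.3906 w=-9.9041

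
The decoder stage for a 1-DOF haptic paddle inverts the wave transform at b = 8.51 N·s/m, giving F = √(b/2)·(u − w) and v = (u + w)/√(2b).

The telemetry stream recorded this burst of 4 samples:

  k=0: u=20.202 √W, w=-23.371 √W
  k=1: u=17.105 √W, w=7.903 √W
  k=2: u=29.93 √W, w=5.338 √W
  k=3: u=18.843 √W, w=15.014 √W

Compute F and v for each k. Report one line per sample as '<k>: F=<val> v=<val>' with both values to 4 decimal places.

0: F=89.8809 v=-0.7681
1: F=18.9816 v=6.0618
2: F=50.7275 v=8.5487
3: F=7.8983 v=8.2067

k=0: u−w=43.5730, u+w=-3.1690; √(b/2)=2.0628, √(2b)=4.1255; F=2.0628×43.573=89.8809, v=-3.1690/4.1255=-0.7681
k=1: u−w=9.2020, u+w=25.0080; √(b/2)=2.0628, √(2b)=4.1255; F=2.0628×9.202=18.9816, v=25.0080/4.1255=6.0618
k=2: u−w=24.5920, u+w=35.2680; √(b/2)=2.0628, √(2b)=4.1255; F=2.0628×24.592=50.7275, v=35.2680/4.1255=8.5487
k=3: u−w=3.8290, u+w=33.8570; √(b/2)=2.0628, √(2b)=4.1255; F=2.0628×3.829=7.8983, v=33.8570/4.1255=8.2067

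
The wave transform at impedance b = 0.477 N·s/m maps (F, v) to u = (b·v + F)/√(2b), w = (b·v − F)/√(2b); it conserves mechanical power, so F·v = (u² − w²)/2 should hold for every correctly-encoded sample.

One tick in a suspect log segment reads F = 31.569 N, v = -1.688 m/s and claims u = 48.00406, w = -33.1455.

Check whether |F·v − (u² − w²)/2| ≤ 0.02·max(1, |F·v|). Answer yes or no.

no

F·v = 31.569×(-1.688) = -53.28847 W.
(u² − w²)/2 = (2304.38978 − 1098.62417)/2 = 602.88280 W.
|Δ| = 656.17128;  2% of max(1, |F·v|) = 1.06577.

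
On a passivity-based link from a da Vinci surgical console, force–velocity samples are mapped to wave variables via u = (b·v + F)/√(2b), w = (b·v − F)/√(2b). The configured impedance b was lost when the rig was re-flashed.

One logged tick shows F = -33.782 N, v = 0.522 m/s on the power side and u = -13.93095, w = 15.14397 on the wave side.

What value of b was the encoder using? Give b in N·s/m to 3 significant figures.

u + w = 1.2130;  u + w = √(2b)·v, so √(2b) = 1.2130/0.522 = 2.3238.
b = (√(2b))²/2 = 5.4000/2 = 2.7000.
(Check via u − w = 2F/√(2b): u − w = -29.0749, 2F/√(2b) = -29.0749.)

b = 2.7 N·s/m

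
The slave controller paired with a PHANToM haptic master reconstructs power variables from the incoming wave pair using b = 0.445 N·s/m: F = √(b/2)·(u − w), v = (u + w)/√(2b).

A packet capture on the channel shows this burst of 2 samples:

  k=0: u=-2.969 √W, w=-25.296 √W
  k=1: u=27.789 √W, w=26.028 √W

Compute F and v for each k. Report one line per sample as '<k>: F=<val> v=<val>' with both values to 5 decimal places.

0: F=10.53162 v=-29.96084
1: F=0.83066 v=57.04591

k=0: u−w=22.32700, u+w=-28.26500; √(b/2)=0.47170, √(2b)=0.94340; F=0.47170×22.327=10.53162, v=-28.26500/0.94340=-29.96084
k=1: u−w=1.76100, u+w=53.81700; √(b/2)=0.47170, √(2b)=0.94340; F=0.47170×1.761=0.83066, v=53.81700/0.94340=57.04591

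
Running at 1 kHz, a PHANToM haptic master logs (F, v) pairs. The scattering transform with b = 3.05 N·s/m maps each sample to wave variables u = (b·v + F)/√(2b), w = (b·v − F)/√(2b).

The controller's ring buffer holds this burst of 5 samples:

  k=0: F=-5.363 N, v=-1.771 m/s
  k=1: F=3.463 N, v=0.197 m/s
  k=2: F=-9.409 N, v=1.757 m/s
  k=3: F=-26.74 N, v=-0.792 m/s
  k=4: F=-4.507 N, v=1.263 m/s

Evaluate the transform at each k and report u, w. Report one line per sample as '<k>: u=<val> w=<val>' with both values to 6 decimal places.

k=0: b·v=3.05×(-1.771)=-5.401550; √(2b)=2.469818; u=(-5.401550+(-5.363))/2.469818=-4.358439, w=(-5.401550−(-5.363))/2.469818=-0.015608
k=1: b·v=3.05×0.197=0.600850; √(2b)=2.469818; u=(0.600850+3.463)/2.469818=1.645405, w=(0.600850−3.463)/2.469818=-1.158851
k=2: b·v=3.05×1.757=5.358850; √(2b)=2.469818; u=(5.358850+(-9.409))/2.469818=-1.639858, w=(5.358850−(-9.409))/2.469818=5.979328
k=3: b·v=3.05×(-0.792)=-2.415600; √(2b)=2.469818; u=(-2.415600+(-26.74))/2.469818=-11.804757, w=(-2.415600−(-26.74))/2.469818=9.848662
k=4: b·v=3.05×1.263=3.852150; √(2b)=2.469818; u=(3.852150+(-4.507))/2.469818=-0.265141, w=(3.852150−(-4.507))/2.469818=3.384521

0: u=-4.358439 w=-0.015608
1: u=1.645405 w=-1.158851
2: u=-1.639858 w=5.979328
3: u=-11.804757 w=9.848662
4: u=-0.265141 w=3.384521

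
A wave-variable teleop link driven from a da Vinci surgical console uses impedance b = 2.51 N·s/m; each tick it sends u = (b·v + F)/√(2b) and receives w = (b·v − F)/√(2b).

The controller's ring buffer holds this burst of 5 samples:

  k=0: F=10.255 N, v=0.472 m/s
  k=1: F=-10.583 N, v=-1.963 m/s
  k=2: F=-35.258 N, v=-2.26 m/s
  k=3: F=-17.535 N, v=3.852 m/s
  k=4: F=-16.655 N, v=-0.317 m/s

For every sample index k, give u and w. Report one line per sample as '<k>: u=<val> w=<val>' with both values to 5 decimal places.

0: u=5.10580 w=-4.04826
1: u=-6.92251 w=2.52434
2: u=-18.26822 w=13.20461
3: u=-3.51098 w=12.14153
4: u=-7.78862 w=7.07837

k=0: b·v=2.51×0.472=1.18472; √(2b)=2.24054; u=(1.18472+10.255)/2.24054=5.10580, w=(1.18472−10.255)/2.24054=-4.04826
k=1: b·v=2.51×(-1.963)=-4.92713; √(2b)=2.24054; u=(-4.92713+(-10.583))/2.24054=-6.92251, w=(-4.92713−(-10.583))/2.24054=2.52434
k=2: b·v=2.51×(-2.26)=-5.67260; √(2b)=2.24054; u=(-5.67260+(-35.258))/2.24054=-18.26822, w=(-5.67260−(-35.258))/2.24054=13.20461
k=3: b·v=2.51×3.852=9.66852; √(2b)=2.24054; u=(9.66852+(-17.535))/2.24054=-3.51098, w=(9.66852−(-17.535))/2.24054=12.14153
k=4: b·v=2.51×(-0.317)=-0.79567; √(2b)=2.24054; u=(-0.79567+(-16.655))/2.24054=-7.78862, w=(-0.79567−(-16.655))/2.24054=7.07837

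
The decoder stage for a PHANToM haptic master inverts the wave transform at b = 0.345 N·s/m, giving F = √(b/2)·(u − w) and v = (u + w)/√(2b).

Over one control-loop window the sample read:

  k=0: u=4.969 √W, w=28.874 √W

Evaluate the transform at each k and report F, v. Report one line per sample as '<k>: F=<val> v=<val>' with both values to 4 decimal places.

k=0: u−w=-23.9050, u+w=33.8430; √(b/2)=0.4153, √(2b)=0.8307; F=0.4153×(-23.905)=-9.9285, v=33.8430/0.8307=40.7422

0: F=-9.9285 v=40.7422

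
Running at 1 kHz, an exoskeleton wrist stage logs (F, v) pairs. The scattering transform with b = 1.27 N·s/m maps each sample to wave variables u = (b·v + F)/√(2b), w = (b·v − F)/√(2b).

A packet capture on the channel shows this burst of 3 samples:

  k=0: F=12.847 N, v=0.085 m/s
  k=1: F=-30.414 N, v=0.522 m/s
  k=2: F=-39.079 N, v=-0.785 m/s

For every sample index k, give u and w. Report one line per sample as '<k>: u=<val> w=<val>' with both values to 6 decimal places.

0: u=8.128659 w=-7.993191
1: u=-18.667475 w=19.499406
2: u=-25.145887 w=23.894803

k=0: b·v=1.27×0.085=0.107950; √(2b)=1.593738; u=(0.107950+12.847)/1.593738=8.128659, w=(0.107950−12.847)/1.593738=-7.993191
k=1: b·v=1.27×0.522=0.662940; √(2b)=1.593738; u=(0.662940+(-30.414))/1.593738=-18.667475, w=(0.662940−(-30.414))/1.593738=19.499406
k=2: b·v=1.27×(-0.785)=-0.996950; √(2b)=1.593738; u=(-0.996950+(-39.079))/1.593738=-25.145887, w=(-0.996950−(-39.079))/1.593738=23.894803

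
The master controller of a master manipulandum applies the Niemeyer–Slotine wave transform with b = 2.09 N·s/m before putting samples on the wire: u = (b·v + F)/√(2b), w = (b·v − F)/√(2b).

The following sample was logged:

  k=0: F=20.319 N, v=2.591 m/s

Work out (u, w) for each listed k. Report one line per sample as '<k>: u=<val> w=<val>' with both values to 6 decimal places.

k=0: b·v=2.09×2.591=5.415190; √(2b)=2.044505; u=(5.415190+20.319)/2.044505=12.587004, w=(5.415190−20.319)/2.044505=-7.289692

0: u=12.587004 w=-7.289692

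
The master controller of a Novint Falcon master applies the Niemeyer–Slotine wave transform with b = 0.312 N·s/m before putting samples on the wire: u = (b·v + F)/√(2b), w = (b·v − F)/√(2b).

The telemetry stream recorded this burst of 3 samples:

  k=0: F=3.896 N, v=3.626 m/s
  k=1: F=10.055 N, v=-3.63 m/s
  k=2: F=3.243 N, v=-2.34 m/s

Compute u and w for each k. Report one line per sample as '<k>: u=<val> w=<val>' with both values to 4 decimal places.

0: u=6.3642 w=-3.4999
1: u=11.2951 w=-14.1626
2: u=3.1812 w=-5.0296

k=0: b·v=0.312×3.626=1.1313; √(2b)=0.7899; u=(1.1313+3.896)/0.7899=6.3642, w=(1.1313−3.896)/0.7899=-3.4999
k=1: b·v=0.312×(-3.63)=-1.1326; √(2b)=0.7899; u=(-1.1326+10.055)/0.7899=11.2951, w=(-1.1326−10.055)/0.7899=-14.1626
k=2: b·v=0.312×(-2.34)=-0.7301; √(2b)=0.7899; u=(-0.7301+3.243)/0.7899=3.1812, w=(-0.7301−3.243)/0.7899=-5.0296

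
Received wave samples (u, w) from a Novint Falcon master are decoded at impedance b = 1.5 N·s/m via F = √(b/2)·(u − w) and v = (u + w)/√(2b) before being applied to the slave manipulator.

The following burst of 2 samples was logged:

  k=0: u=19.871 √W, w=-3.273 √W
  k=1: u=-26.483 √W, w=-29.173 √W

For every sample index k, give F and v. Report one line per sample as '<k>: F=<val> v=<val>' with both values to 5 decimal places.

k=0: u−w=23.14400, u+w=16.59800; √(b/2)=0.86603, √(2b)=1.73205; F=0.86603×23.144=20.04329, v=16.59800/1.73205=9.58286
k=1: u−w=2.69000, u+w=-55.65600; √(b/2)=0.86603, √(2b)=1.73205; F=0.86603×2.69=2.32961, v=-55.65600/1.73205=-32.13301

0: F=20.04329 v=9.58286
1: F=2.32961 v=-32.13301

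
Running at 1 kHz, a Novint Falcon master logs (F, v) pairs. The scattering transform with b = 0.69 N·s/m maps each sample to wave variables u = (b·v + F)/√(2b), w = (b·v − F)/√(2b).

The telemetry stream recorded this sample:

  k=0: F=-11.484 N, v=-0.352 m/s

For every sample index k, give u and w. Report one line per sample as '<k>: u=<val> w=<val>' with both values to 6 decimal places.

0: u=-9.982583 w=9.569077

k=0: b·v=0.69×(-0.352)=-0.242880; √(2b)=1.174734; u=(-0.242880+(-11.484))/1.174734=-9.982583, w=(-0.242880−(-11.484))/1.174734=9.569077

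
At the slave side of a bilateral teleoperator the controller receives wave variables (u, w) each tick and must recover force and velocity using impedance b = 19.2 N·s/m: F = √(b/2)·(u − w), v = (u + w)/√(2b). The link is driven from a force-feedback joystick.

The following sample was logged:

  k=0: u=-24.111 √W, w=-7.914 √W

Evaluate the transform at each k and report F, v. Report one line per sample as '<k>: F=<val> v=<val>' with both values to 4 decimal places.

k=0: u−w=-16.1970, u+w=-32.0250; √(b/2)=3.0984, √(2b)=6.1968; F=3.0984×(-16.197)=-50.1846, v=-32.0250/6.1968=-5.1680

0: F=-50.1846 v=-5.1680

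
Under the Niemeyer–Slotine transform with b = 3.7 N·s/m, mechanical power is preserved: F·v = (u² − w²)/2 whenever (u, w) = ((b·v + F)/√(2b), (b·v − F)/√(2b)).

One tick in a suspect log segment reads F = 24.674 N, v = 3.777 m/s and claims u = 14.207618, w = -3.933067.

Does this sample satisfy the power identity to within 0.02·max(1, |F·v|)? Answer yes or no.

yes

F·v = 24.674×3.777 = 93.193698 W.
(u² − w²)/2 = (201.856409 − 15.469016)/2 = 93.193697 W.
|Δ| = 0.000001;  2% of max(1, |F·v|) = 1.863874.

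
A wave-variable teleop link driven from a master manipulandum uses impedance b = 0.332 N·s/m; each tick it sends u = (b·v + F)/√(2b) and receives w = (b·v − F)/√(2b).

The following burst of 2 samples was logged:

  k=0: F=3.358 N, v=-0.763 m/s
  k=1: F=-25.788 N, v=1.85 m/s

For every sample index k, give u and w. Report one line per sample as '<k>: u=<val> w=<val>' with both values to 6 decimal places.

0: u=3.810074 w=-4.431813
1: u=-30.893331 w=32.400826

k=0: b·v=0.332×(-0.763)=-0.253316; √(2b)=0.814862; u=(-0.253316+3.358)/0.814862=3.810074, w=(-0.253316−3.358)/0.814862=-4.431813
k=1: b·v=0.332×1.85=0.614200; √(2b)=0.814862; u=(0.614200+(-25.788))/0.814862=-30.893331, w=(0.614200−(-25.788))/0.814862=32.400826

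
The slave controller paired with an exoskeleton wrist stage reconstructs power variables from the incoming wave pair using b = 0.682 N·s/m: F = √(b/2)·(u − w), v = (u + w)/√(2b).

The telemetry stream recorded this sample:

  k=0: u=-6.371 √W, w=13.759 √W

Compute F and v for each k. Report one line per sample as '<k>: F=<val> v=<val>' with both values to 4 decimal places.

k=0: u−w=-20.1300, u+w=7.3880; √(b/2)=0.5840, √(2b)=1.1679; F=0.5840×(-20.13)=-11.7550, v=7.3880/1.1679=6.3259

0: F=-11.7550 v=6.3259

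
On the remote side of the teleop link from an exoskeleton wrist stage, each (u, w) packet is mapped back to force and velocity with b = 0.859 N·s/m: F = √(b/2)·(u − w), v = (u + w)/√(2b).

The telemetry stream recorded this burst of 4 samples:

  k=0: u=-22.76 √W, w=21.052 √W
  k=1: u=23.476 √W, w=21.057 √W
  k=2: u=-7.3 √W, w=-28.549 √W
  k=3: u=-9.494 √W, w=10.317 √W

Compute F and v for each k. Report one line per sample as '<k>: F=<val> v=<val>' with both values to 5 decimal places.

k=0: u−w=-43.81200, u+w=-1.70800; √(b/2)=0.65536, √(2b)=1.31072; F=0.65536×(-43.812)=-28.71274, v=-1.70800/1.31072=-1.30310
k=1: u−w=2.41900, u+w=44.53300; √(b/2)=0.65536, √(2b)=1.31072; F=0.65536×2.419=1.58532, v=44.53300/1.31072=33.97585
k=2: u−w=21.24900, u+w=-35.84900; √(b/2)=0.65536, √(2b)=1.31072; F=0.65536×21.249=13.92580, v=-35.84900/1.31072=-27.35051
k=3: u−w=-19.81100, u+w=0.82300; √(b/2)=0.65536, √(2b)=1.31072; F=0.65536×(-19.811)=-12.98339, v=0.82300/1.31072=0.62790

0: F=-28.71274 v=-1.30310
1: F=1.58532 v=33.97585
2: F=13.92580 v=-27.35051
3: F=-12.98339 v=0.62790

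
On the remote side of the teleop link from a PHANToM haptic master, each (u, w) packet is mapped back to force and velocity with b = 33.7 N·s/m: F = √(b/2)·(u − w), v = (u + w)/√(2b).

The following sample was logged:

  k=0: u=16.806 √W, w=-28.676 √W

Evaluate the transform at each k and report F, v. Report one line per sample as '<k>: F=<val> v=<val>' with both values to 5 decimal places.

k=0: u−w=45.48200, u+w=-11.87000; √(b/2)=4.10488, √(2b)=8.20975; F=4.10488×45.482=186.69793, v=-11.87000/8.20975=-1.44584

0: F=186.69793 v=-1.44584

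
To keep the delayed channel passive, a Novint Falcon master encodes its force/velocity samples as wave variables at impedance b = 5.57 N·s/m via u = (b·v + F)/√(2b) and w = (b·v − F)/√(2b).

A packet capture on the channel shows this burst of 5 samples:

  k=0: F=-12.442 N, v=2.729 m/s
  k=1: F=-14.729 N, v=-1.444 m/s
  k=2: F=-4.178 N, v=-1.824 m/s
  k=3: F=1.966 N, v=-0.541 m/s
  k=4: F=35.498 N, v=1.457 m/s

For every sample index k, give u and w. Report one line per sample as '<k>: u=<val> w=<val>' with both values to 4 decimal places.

0: u=0.8265 w=8.2820
1: u=-6.8228 w=2.0032
2: u=-4.2957 w=-1.7922
3: u=-0.3138 w=-1.4919
4: u=13.0671 w=-8.2041

k=0: b·v=5.57×2.729=15.2005; √(2b)=3.3377; u=(15.2005+(-12.442))/3.3377=0.8265, w=(15.2005−(-12.442))/3.3377=8.2820
k=1: b·v=5.57×(-1.444)=-8.0431; √(2b)=3.3377; u=(-8.0431+(-14.729))/3.3377=-6.8228, w=(-8.0431−(-14.729))/3.3377=2.0032
k=2: b·v=5.57×(-1.824)=-10.1597; √(2b)=3.3377; u=(-10.1597+(-4.178))/3.3377=-4.2957, w=(-10.1597−(-4.178))/3.3377=-1.7922
k=3: b·v=5.57×(-0.541)=-3.0134; √(2b)=3.3377; u=(-3.0134+1.966)/3.3377=-0.3138, w=(-3.0134−1.966)/3.3377=-1.4919
k=4: b·v=5.57×1.457=8.1155; √(2b)=3.3377; u=(8.1155+35.498)/3.3377=13.0671, w=(8.1155−35.498)/3.3377=-8.2041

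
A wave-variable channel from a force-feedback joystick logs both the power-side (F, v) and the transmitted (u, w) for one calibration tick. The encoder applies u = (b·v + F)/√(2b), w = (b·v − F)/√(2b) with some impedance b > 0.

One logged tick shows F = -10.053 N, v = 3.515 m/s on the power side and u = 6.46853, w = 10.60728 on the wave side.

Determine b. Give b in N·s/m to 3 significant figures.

u + w = 17.07581;  u + w = √(2b)·v, so √(2b) = 17.07581/3.515 = 4.85798.
b = (√(2b))²/2 = 23.60000/2 = 11.80000.
(Check via u − w = 2F/√(2b): u − w = -4.13875, 2F/√(2b) = -4.13875.)

b = 11.8 N·s/m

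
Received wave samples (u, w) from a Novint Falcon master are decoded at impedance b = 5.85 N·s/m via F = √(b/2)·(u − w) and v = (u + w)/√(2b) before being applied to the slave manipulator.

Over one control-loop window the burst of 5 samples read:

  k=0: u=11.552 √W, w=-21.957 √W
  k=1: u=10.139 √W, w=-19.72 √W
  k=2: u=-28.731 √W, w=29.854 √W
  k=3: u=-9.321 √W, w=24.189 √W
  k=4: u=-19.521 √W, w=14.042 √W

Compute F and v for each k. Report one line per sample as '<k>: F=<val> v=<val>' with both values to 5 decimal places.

0: F=57.30921 v=-3.04193
1: F=51.06675 v=-2.80103
2: F=-100.19577 v=0.32831
3: F=-57.31092 v=4.34670
4: F=-57.40156 v=-1.60180

k=0: u−w=33.50900, u+w=-10.40500; √(b/2)=1.71026, √(2b)=3.42053; F=1.71026×33.509=57.30921, v=-10.40500/3.42053=-3.04193
k=1: u−w=29.85900, u+w=-9.58100; √(b/2)=1.71026, √(2b)=3.42053; F=1.71026×29.859=51.06675, v=-9.58100/3.42053=-2.80103
k=2: u−w=-58.58500, u+w=1.12300; √(b/2)=1.71026, √(2b)=3.42053; F=1.71026×(-58.585)=-100.19577, v=1.12300/3.42053=0.32831
k=3: u−w=-33.51000, u+w=14.86800; √(b/2)=1.71026, √(2b)=3.42053; F=1.71026×(-33.51)=-57.31092, v=14.86800/3.42053=4.34670
k=4: u−w=-33.56300, u+w=-5.47900; √(b/2)=1.71026, √(2b)=3.42053; F=1.71026×(-33.563)=-57.40156, v=-5.47900/3.42053=-1.60180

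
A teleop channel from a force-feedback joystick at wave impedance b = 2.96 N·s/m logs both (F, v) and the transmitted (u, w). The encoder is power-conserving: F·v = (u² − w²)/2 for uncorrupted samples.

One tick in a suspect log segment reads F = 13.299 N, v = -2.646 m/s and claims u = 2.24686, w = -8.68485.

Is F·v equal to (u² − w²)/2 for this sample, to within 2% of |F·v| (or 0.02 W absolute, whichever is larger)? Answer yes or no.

F·v = 13.299×(-2.646) = -35.18915 W.
(u² − w²)/2 = (5.04838 − 75.42662)/2 = -35.18912 W.
|Δ| = 0.00003;  2% of max(1, |F·v|) = 0.70378.

yes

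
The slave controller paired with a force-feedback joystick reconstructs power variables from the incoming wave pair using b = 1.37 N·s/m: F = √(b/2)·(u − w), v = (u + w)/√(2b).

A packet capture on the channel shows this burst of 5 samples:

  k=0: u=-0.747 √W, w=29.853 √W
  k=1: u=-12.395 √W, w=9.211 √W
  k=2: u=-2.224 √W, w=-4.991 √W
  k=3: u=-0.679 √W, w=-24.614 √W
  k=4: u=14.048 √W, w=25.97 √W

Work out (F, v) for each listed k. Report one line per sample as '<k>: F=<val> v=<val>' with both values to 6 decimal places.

0: F=-25.326006 v=17.583578
1: F=-17.882147 v=-1.923525
2: F=2.290100 v=-4.358741
3: F=19.809737 v=-15.280060
4: F=-9.867211 v=24.175758

k=0: u−w=-30.600000, u+w=29.106000; √(b/2)=0.827647, √(2b)=1.655295; F=0.827647×(-30.6)=-25.326006, v=29.106000/1.655295=17.583578
k=1: u−w=-21.606000, u+w=-3.184000; √(b/2)=0.827647, √(2b)=1.655295; F=0.827647×(-21.606)=-17.882147, v=-3.184000/1.655295=-1.923525
k=2: u−w=2.767000, u+w=-7.215000; √(b/2)=0.827647, √(2b)=1.655295; F=0.827647×2.767=2.290100, v=-7.215000/1.655295=-4.358741
k=3: u−w=23.935000, u+w=-25.293000; √(b/2)=0.827647, √(2b)=1.655295; F=0.827647×23.935=19.809737, v=-25.293000/1.655295=-15.280060
k=4: u−w=-11.922000, u+w=40.018000; √(b/2)=0.827647, √(2b)=1.655295; F=0.827647×(-11.922)=-9.867211, v=40.018000/1.655295=24.175758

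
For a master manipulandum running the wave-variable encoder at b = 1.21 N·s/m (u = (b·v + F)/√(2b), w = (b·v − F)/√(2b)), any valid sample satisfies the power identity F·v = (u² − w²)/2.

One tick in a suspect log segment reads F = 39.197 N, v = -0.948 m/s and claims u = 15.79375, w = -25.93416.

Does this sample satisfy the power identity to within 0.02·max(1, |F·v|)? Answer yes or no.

F·v = 39.197×(-0.948) = -37.15876 W.
(u² − w²)/2 = (249.44254 − 672.58065)/2 = -211.56906 W.
|Δ| = 174.41030;  2% of max(1, |F·v|) = 0.74318.

no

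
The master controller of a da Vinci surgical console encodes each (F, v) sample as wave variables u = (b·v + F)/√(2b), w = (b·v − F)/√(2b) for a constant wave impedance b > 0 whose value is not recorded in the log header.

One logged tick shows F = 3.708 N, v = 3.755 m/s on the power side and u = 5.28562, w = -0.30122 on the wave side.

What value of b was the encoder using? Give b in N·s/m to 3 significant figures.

u + w = 4.98440;  u + w = √(2b)·v, so √(2b) = 4.98440/3.755 = 1.32740.
b = (√(2b))²/2 = 1.76200/2 = 0.88100.
(Check via u − w = 2F/√(2b): u − w = 5.58684, 2F/√(2b) = 5.58685.)

b = 0.881 N·s/m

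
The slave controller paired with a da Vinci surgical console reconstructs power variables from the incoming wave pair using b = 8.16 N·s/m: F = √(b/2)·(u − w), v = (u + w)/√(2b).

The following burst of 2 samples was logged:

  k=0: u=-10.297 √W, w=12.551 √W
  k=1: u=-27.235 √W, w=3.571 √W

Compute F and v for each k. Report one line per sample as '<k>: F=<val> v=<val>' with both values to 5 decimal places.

k=0: u−w=-22.84800, u+w=2.25400; √(b/2)=2.01990, √(2b)=4.03980; F=2.01990×(-22.848)=-46.15070, v=2.25400/4.03980=0.55795
k=1: u−w=-30.80600, u+w=-23.66400; √(b/2)=2.01990, √(2b)=4.03980; F=2.01990×(-30.806)=-62.22507, v=-23.66400/4.03980=-5.85771

0: F=-46.15070 v=0.55795
1: F=-62.22507 v=-5.85771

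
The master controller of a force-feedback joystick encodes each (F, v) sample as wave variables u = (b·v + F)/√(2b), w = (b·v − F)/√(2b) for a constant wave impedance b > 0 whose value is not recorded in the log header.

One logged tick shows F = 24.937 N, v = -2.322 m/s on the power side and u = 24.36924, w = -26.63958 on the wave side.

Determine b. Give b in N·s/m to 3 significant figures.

b = 0.478 N·s/m

u + w = -2.27034;  u + w = √(2b)·v, so √(2b) = -2.27034/(-2.322) = 0.97775.
b = (√(2b))²/2 = 0.95600/2 = 0.47800.
(Check via u − w = 2F/√(2b): u − w = 51.00882, 2F/√(2b) = 51.00885.)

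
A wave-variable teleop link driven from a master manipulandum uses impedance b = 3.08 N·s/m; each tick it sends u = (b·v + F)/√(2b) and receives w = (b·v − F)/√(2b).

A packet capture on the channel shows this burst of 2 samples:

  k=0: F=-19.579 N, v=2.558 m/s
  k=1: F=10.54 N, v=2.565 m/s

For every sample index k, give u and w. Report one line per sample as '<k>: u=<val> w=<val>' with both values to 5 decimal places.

k=0: b·v=3.08×2.558=7.87864; √(2b)=2.48193; u=(7.87864+(-19.579))/2.48193=-4.71421, w=(7.87864−(-19.579))/2.48193=11.06300
k=1: b·v=3.08×2.565=7.90020; √(2b)=2.48193; u=(7.90020+10.54)/2.48193=7.42977, w=(7.90020−10.54)/2.48193=-1.06361

0: u=-4.71421 w=11.06300
1: u=7.42977 w=-1.06361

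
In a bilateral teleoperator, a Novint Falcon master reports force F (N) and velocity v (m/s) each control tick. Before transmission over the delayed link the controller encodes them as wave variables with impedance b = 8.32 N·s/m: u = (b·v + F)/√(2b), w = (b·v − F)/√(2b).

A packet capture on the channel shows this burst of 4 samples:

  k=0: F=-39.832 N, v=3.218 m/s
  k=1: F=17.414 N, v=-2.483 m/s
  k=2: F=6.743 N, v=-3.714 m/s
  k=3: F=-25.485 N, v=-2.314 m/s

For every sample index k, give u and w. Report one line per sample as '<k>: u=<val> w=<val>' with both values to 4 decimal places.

0: u=-3.2012 w=16.3281
1: u=-0.7954 w=-9.3333
2: u=-5.9221 w=-9.2281
3: u=-10.9672 w=1.5279

k=0: b·v=8.32×3.218=26.7738; √(2b)=4.0792; u=(26.7738+(-39.832))/4.0792=-3.2012, w=(26.7738−(-39.832))/4.0792=16.3281
k=1: b·v=8.32×(-2.483)=-20.6586; √(2b)=4.0792; u=(-20.6586+17.414)/4.0792=-0.7954, w=(-20.6586−17.414)/4.0792=-9.3333
k=2: b·v=8.32×(-3.714)=-30.9005; √(2b)=4.0792; u=(-30.9005+6.743)/4.0792=-5.9221, w=(-30.9005−6.743)/4.0792=-9.2281
k=3: b·v=8.32×(-2.314)=-19.2525; √(2b)=4.0792; u=(-19.2525+(-25.485))/4.0792=-10.9672, w=(-19.2525−(-25.485))/4.0792=1.5279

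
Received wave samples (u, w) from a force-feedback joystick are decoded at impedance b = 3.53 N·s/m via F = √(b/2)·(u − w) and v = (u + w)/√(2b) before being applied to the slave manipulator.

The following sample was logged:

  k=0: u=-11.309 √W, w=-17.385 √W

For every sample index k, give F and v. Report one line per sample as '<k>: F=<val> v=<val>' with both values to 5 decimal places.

0: F=8.07217 v=-10.79913

k=0: u−w=6.07600, u+w=-28.69400; √(b/2)=1.32853, √(2b)=2.65707; F=1.32853×6.076=8.07217, v=-28.69400/2.65707=-10.79913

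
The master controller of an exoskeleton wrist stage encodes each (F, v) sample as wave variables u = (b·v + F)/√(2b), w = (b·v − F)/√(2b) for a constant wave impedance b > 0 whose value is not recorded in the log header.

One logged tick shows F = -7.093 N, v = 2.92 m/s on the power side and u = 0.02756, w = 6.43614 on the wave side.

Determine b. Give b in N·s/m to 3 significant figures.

u + w = 6.46370;  u + w = √(2b)·v, so √(2b) = 6.46370/2.92 = 2.21360.
b = (√(2b))²/2 = 4.90001/2 = 2.45000.
(Check via u − w = 2F/√(2b): u − w = -6.40858, 2F/√(2b) = -6.40858.)

b = 2.45 N·s/m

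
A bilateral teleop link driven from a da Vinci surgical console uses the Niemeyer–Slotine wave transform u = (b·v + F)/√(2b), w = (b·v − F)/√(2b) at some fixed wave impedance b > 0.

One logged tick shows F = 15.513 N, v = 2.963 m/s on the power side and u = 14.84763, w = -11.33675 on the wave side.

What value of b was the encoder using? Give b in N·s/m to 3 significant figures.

b = 0.702 N·s/m

u + w = 3.51088;  u + w = √(2b)·v, so √(2b) = 3.51088/2.963 = 1.18491.
b = (√(2b))²/2 = 1.40401/2 = 0.70200.
(Check via u − w = 2F/√(2b): u − w = 26.18438, 2F/√(2b) = 26.18433.)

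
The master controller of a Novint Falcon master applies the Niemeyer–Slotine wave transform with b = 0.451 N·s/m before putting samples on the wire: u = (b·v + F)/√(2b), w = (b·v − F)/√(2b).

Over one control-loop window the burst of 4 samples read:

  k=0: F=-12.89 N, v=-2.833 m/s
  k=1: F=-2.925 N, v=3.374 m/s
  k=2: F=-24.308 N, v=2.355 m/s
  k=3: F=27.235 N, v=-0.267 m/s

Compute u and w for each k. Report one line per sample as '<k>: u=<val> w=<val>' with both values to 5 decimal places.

0: u=-14.91748 w=12.22688
1: u=-1.47759 w=4.68201
2: u=-24.47614 w=26.71277
3: u=28.54958 w=-28.80316

k=0: b·v=0.451×(-2.833)=-1.27768; √(2b)=0.94974; u=(-1.27768+(-12.89))/0.94974=-14.91748, w=(-1.27768−(-12.89))/0.94974=12.22688
k=1: b·v=0.451×3.374=1.52167; √(2b)=0.94974; u=(1.52167+(-2.925))/0.94974=-1.47759, w=(1.52167−(-2.925))/0.94974=4.68201
k=2: b·v=0.451×2.355=1.06211; √(2b)=0.94974; u=(1.06211+(-24.308))/0.94974=-24.47614, w=(1.06211−(-24.308))/0.94974=26.71277
k=3: b·v=0.451×(-0.267)=-0.12042; √(2b)=0.94974; u=(-0.12042+27.235)/0.94974=28.54958, w=(-0.12042−27.235)/0.94974=-28.80316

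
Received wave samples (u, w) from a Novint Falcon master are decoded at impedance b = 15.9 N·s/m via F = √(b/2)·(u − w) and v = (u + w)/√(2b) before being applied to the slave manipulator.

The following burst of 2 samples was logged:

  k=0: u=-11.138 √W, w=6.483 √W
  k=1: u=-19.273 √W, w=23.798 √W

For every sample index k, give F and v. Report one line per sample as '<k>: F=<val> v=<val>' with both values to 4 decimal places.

0: F=-49.6837 v=-0.8255
1: F=-121.4419 v=0.8024

k=0: u−w=-17.6210, u+w=-4.6550; √(b/2)=2.8196, √(2b)=5.6391; F=2.8196×(-17.621)=-49.6837, v=-4.6550/5.6391=-0.8255
k=1: u−w=-43.0710, u+w=4.5250; √(b/2)=2.8196, √(2b)=5.6391; F=2.8196×(-43.071)=-121.4419, v=4.5250/5.6391=0.8024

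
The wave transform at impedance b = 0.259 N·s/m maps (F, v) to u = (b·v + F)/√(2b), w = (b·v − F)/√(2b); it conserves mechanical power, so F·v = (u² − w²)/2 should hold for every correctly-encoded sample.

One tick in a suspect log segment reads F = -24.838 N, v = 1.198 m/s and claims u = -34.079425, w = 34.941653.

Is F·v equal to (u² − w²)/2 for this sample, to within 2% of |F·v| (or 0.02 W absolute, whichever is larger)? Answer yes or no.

F·v = (-24.838)×1.198 = -29.755924 W.
(u² − w²)/2 = (1161.407208 − 1220.919114)/2 = -29.755953 W.
|Δ| = 0.000029;  2% of max(1, |F·v|) = 0.595118.

yes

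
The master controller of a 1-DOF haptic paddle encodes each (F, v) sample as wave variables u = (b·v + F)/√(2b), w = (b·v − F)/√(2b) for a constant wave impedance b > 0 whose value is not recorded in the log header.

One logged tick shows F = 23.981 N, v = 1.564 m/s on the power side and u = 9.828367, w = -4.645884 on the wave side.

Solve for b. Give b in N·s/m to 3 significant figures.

b = 5.49 N·s/m

u + w = 5.182483;  u + w = √(2b)·v, so √(2b) = 5.182483/1.564 = 3.313608.
b = (√(2b))²/2 = 10.979998/2 = 5.489999.
(Check via u − w = 2F/√(2b): u − w = 14.474251, 2F/√(2b) = 14.474253.)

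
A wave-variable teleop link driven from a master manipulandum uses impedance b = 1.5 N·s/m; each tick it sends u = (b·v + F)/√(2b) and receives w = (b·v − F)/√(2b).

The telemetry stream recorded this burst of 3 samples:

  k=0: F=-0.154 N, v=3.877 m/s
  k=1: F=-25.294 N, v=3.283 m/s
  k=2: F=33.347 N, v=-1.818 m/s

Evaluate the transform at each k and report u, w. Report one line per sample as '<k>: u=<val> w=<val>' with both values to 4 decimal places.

k=0: b·v=1.5×3.877=5.8155; √(2b)=1.7321; u=(5.8155+(-0.154))/1.7321=3.2687, w=(5.8155−(-0.154))/1.7321=3.4465
k=1: b·v=1.5×3.283=4.9245; √(2b)=1.7321; u=(4.9245+(-25.294))/1.7321=-11.7603, w=(4.9245−(-25.294))/1.7321=17.4467
k=2: b·v=1.5×(-1.818)=-2.7270; √(2b)=1.7321; u=(-2.7270+33.347)/1.7321=17.6785, w=(-2.7270−33.347)/1.7321=-20.8273

0: u=3.2687 w=3.4465
1: u=-11.7603 w=17.4467
2: u=17.6785 w=-20.8273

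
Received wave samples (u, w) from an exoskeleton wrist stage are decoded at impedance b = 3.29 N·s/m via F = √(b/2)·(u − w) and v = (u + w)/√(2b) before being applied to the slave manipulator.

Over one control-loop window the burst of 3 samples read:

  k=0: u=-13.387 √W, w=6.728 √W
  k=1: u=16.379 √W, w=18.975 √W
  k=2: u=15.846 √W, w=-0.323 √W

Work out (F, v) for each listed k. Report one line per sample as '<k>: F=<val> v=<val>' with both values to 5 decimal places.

0: F=-25.79901 v=-2.59595
1: F=-3.32957 v=13.78242
2: F=20.73796 v=6.05150

k=0: u−w=-20.11500, u+w=-6.65900; √(b/2)=1.28258, √(2b)=2.56515; F=1.28258×(-20.115)=-25.79901, v=-6.65900/2.56515=-2.59595
k=1: u−w=-2.59600, u+w=35.35400; √(b/2)=1.28258, √(2b)=2.56515; F=1.28258×(-2.596)=-3.32957, v=35.35400/2.56515=13.78242
k=2: u−w=16.16900, u+w=15.52300; √(b/2)=1.28258, √(2b)=2.56515; F=1.28258×16.169=20.73796, v=15.52300/2.56515=6.05150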